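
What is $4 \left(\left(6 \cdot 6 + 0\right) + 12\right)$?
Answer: $192$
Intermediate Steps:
$4 \left(\left(6 \cdot 6 + 0\right) + 12\right) = 4 \left(\left(36 + 0\right) + 12\right) = 4 \left(36 + 12\right) = 4 \cdot 48 = 192$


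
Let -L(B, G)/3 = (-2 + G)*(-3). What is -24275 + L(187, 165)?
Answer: -22808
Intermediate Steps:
L(B, G) = -18 + 9*G (L(B, G) = -3*(-2 + G)*(-3) = -3*(6 - 3*G) = -18 + 9*G)
-24275 + L(187, 165) = -24275 + (-18 + 9*165) = -24275 + (-18 + 1485) = -24275 + 1467 = -22808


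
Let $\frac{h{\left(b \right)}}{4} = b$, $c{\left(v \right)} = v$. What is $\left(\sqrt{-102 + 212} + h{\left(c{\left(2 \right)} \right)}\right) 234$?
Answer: $1872 + 234 \sqrt{110} \approx 4326.2$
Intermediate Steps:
$h{\left(b \right)} = 4 b$
$\left(\sqrt{-102 + 212} + h{\left(c{\left(2 \right)} \right)}\right) 234 = \left(\sqrt{-102 + 212} + 4 \cdot 2\right) 234 = \left(\sqrt{110} + 8\right) 234 = \left(8 + \sqrt{110}\right) 234 = 1872 + 234 \sqrt{110}$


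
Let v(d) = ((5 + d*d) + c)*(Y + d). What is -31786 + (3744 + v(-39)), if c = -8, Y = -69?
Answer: -191986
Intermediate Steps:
v(d) = (-69 + d)*(-3 + d²) (v(d) = ((5 + d*d) - 8)*(-69 + d) = ((5 + d²) - 8)*(-69 + d) = (-3 + d²)*(-69 + d) = (-69 + d)*(-3 + d²))
-31786 + (3744 + v(-39)) = -31786 + (3744 + (207 + (-39)³ - 69*(-39)² - 3*(-39))) = -31786 + (3744 + (207 - 59319 - 69*1521 + 117)) = -31786 + (3744 + (207 - 59319 - 104949 + 117)) = -31786 + (3744 - 163944) = -31786 - 160200 = -191986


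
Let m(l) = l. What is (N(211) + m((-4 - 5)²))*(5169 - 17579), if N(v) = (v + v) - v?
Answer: -3623720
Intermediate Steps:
N(v) = v (N(v) = 2*v - v = v)
(N(211) + m((-4 - 5)²))*(5169 - 17579) = (211 + (-4 - 5)²)*(5169 - 17579) = (211 + (-9)²)*(-12410) = (211 + 81)*(-12410) = 292*(-12410) = -3623720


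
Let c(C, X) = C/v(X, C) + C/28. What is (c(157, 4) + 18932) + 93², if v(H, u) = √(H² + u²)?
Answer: 772425/28 + 157*√24665/24665 ≈ 27588.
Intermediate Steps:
c(C, X) = C/28 + C/√(C² + X²) (c(C, X) = C/(√(X² + C²)) + C/28 = C/(√(C² + X²)) + C*(1/28) = C/√(C² + X²) + C/28 = C/28 + C/√(C² + X²))
(c(157, 4) + 18932) + 93² = (((1/28)*157 + 157/√(157² + 4²)) + 18932) + 93² = ((157/28 + 157/√(24649 + 16)) + 18932) + 8649 = ((157/28 + 157/√24665) + 18932) + 8649 = ((157/28 + 157*(√24665/24665)) + 18932) + 8649 = ((157/28 + 157*√24665/24665) + 18932) + 8649 = (530253/28 + 157*√24665/24665) + 8649 = 772425/28 + 157*√24665/24665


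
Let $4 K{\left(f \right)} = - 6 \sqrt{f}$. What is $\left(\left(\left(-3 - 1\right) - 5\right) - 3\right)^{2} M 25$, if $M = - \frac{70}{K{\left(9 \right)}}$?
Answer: $56000$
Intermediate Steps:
$K{\left(f \right)} = - \frac{3 \sqrt{f}}{2}$ ($K{\left(f \right)} = \frac{\left(-6\right) \sqrt{f}}{4} = - \frac{3 \sqrt{f}}{2}$)
$M = \frac{140}{9}$ ($M = - \frac{70}{\left(- \frac{3}{2}\right) \sqrt{9}} = - \frac{70}{\left(- \frac{3}{2}\right) 3} = - \frac{70}{- \frac{9}{2}} = \left(-70\right) \left(- \frac{2}{9}\right) = \frac{140}{9} \approx 15.556$)
$\left(\left(\left(-3 - 1\right) - 5\right) - 3\right)^{2} M 25 = \left(\left(\left(-3 - 1\right) - 5\right) - 3\right)^{2} \cdot \frac{140}{9} \cdot 25 = \left(\left(-4 - 5\right) - 3\right)^{2} \cdot \frac{140}{9} \cdot 25 = \left(-9 - 3\right)^{2} \cdot \frac{140}{9} \cdot 25 = \left(-12\right)^{2} \cdot \frac{140}{9} \cdot 25 = 144 \cdot \frac{140}{9} \cdot 25 = 2240 \cdot 25 = 56000$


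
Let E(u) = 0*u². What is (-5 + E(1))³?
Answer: -125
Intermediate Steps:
E(u) = 0
(-5 + E(1))³ = (-5 + 0)³ = (-5)³ = -125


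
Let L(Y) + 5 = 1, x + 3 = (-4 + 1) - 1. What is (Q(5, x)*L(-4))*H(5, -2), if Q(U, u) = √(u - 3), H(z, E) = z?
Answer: -20*I*√10 ≈ -63.246*I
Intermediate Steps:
x = -7 (x = -3 + ((-4 + 1) - 1) = -3 + (-3 - 1) = -3 - 4 = -7)
L(Y) = -4 (L(Y) = -5 + 1 = -4)
Q(U, u) = √(-3 + u)
(Q(5, x)*L(-4))*H(5, -2) = (√(-3 - 7)*(-4))*5 = (√(-10)*(-4))*5 = ((I*√10)*(-4))*5 = -4*I*√10*5 = -20*I*√10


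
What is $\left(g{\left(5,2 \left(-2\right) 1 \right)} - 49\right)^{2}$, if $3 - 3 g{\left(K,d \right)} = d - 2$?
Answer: $2116$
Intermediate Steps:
$g{\left(K,d \right)} = \frac{5}{3} - \frac{d}{3}$ ($g{\left(K,d \right)} = 1 - \frac{d - 2}{3} = 1 - \frac{-2 + d}{3} = 1 - \left(- \frac{2}{3} + \frac{d}{3}\right) = \frac{5}{3} - \frac{d}{3}$)
$\left(g{\left(5,2 \left(-2\right) 1 \right)} - 49\right)^{2} = \left(\left(\frac{5}{3} - \frac{2 \left(-2\right) 1}{3}\right) - 49\right)^{2} = \left(\left(\frac{5}{3} - \frac{\left(-4\right) 1}{3}\right) - 49\right)^{2} = \left(\left(\frac{5}{3} - - \frac{4}{3}\right) - 49\right)^{2} = \left(\left(\frac{5}{3} + \frac{4}{3}\right) - 49\right)^{2} = \left(3 - 49\right)^{2} = \left(-46\right)^{2} = 2116$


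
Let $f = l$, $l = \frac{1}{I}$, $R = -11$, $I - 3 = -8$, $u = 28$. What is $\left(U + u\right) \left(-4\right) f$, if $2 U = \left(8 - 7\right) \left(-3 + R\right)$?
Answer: $\frac{84}{5} \approx 16.8$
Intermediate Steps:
$I = -5$ ($I = 3 - 8 = -5$)
$U = -7$ ($U = \frac{\left(8 - 7\right) \left(-3 - 11\right)}{2} = \frac{1 \left(-14\right)}{2} = \frac{1}{2} \left(-14\right) = -7$)
$l = - \frac{1}{5}$ ($l = \frac{1}{-5} = - \frac{1}{5} \approx -0.2$)
$f = - \frac{1}{5} \approx -0.2$
$\left(U + u\right) \left(-4\right) f = \left(-7 + 28\right) \left(-4\right) \left(- \frac{1}{5}\right) = 21 \left(-4\right) \left(- \frac{1}{5}\right) = \left(-84\right) \left(- \frac{1}{5}\right) = \frac{84}{5}$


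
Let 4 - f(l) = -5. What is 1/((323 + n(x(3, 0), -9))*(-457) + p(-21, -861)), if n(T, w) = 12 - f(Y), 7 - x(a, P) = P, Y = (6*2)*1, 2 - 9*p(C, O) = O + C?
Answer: -9/1339954 ≈ -6.7166e-6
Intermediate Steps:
p(C, O) = 2/9 - C/9 - O/9 (p(C, O) = 2/9 - (O + C)/9 = 2/9 - (C + O)/9 = 2/9 + (-C/9 - O/9) = 2/9 - C/9 - O/9)
Y = 12 (Y = 12*1 = 12)
f(l) = 9 (f(l) = 4 - 1*(-5) = 4 + 5 = 9)
x(a, P) = 7 - P
n(T, w) = 3 (n(T, w) = 12 - 1*9 = 12 - 9 = 3)
1/((323 + n(x(3, 0), -9))*(-457) + p(-21, -861)) = 1/((323 + 3)*(-457) + (2/9 - ⅑*(-21) - ⅑*(-861))) = 1/(326*(-457) + (2/9 + 7/3 + 287/3)) = 1/(-148982 + 884/9) = 1/(-1339954/9) = -9/1339954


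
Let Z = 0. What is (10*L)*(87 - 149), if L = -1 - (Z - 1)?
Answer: 0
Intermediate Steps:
L = 0 (L = -1 - (0 - 1) = -1 - 1*(-1) = -1 + 1 = 0)
(10*L)*(87 - 149) = (10*0)*(87 - 149) = 0*(-62) = 0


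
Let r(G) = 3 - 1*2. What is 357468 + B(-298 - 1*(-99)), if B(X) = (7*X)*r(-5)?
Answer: 356075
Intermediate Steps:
r(G) = 1 (r(G) = 3 - 2 = 1)
B(X) = 7*X (B(X) = (7*X)*1 = 7*X)
357468 + B(-298 - 1*(-99)) = 357468 + 7*(-298 - 1*(-99)) = 357468 + 7*(-298 + 99) = 357468 + 7*(-199) = 357468 - 1393 = 356075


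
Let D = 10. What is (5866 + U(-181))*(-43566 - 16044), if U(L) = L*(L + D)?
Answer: -2194661370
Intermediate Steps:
U(L) = L*(10 + L) (U(L) = L*(L + 10) = L*(10 + L))
(5866 + U(-181))*(-43566 - 16044) = (5866 - 181*(10 - 181))*(-43566 - 16044) = (5866 - 181*(-171))*(-59610) = (5866 + 30951)*(-59610) = 36817*(-59610) = -2194661370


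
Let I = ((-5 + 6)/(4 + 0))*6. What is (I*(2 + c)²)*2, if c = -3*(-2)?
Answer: 192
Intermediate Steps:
c = 6
I = 3/2 (I = (1/4)*6 = (1*(¼))*6 = (¼)*6 = 3/2 ≈ 1.5000)
(I*(2 + c)²)*2 = (3*(2 + 6)²/2)*2 = ((3/2)*8²)*2 = ((3/2)*64)*2 = 96*2 = 192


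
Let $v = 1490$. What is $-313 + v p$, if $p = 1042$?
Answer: $1552267$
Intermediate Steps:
$-313 + v p = -313 + 1490 \cdot 1042 = -313 + 1552580 = 1552267$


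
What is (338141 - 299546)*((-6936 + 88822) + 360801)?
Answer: 17085504765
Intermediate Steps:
(338141 - 299546)*((-6936 + 88822) + 360801) = 38595*(81886 + 360801) = 38595*442687 = 17085504765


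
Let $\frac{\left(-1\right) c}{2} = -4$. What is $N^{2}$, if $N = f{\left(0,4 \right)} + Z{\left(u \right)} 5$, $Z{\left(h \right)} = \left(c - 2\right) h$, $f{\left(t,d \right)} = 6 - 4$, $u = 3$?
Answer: $8464$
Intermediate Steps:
$f{\left(t,d \right)} = 2$ ($f{\left(t,d \right)} = 6 - 4 = 2$)
$c = 8$ ($c = \left(-2\right) \left(-4\right) = 8$)
$Z{\left(h \right)} = 6 h$ ($Z{\left(h \right)} = \left(8 - 2\right) h = 6 h$)
$N = 92$ ($N = 2 + 6 \cdot 3 \cdot 5 = 2 + 18 \cdot 5 = 2 + 90 = 92$)
$N^{2} = 92^{2} = 8464$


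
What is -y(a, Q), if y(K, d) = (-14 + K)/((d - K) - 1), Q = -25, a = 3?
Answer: -11/29 ≈ -0.37931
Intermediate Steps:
y(K, d) = (-14 + K)/(-1 + d - K)
-y(a, Q) = -(14 - 1*3)/(1 + 3 - 1*(-25)) = -(14 - 3)/(1 + 3 + 25) = -11/29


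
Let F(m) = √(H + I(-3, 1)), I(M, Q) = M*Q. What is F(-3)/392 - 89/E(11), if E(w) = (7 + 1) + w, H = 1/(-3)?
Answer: -89/19 + I*√30/1176 ≈ -4.6842 + 0.0046575*I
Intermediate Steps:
H = -⅓ ≈ -0.33333
F(m) = I*√30/3 (F(m) = √(-⅓ - 3*1) = √(-⅓ - 3) = √(-10/3) = I*√30/3)
E(w) = 8 + w
F(-3)/392 - 89/E(11) = (I*√30/3)/392 - 89/(8 + 11) = (I*√30/3)*(1/392) - 89/19 = I*√30/1176 - 89*1/19 = I*√30/1176 - 89/19 = -89/19 + I*√30/1176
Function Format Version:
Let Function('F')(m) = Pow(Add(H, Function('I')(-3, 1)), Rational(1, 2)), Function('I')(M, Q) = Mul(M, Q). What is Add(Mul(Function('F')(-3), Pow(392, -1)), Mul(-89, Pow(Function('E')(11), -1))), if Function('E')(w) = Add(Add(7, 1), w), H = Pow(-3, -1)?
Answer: Add(Rational(-89, 19), Mul(Rational(1, 1176), I, Pow(30, Rational(1, 2)))) ≈ Add(-4.6842, Mul(0.0046575, I))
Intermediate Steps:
H = Rational(-1, 3) ≈ -0.33333
Function('F')(m) = Mul(Rational(1, 3), I, Pow(30, Rational(1, 2))) (Function('F')(m) = Pow(Add(Rational(-1, 3), Mul(-3, 1)), Rational(1, 2)) = Pow(Add(Rational(-1, 3), -3), Rational(1, 2)) = Pow(Rational(-10, 3), Rational(1, 2)) = Mul(Rational(1, 3), I, Pow(30, Rational(1, 2))))
Function('E')(w) = Add(8, w)
Add(Mul(Function('F')(-3), Pow(392, -1)), Mul(-89, Pow(Function('E')(11), -1))) = Add(Mul(Mul(Rational(1, 3), I, Pow(30, Rational(1, 2))), Pow(392, -1)), Mul(-89, Pow(Add(8, 11), -1))) = Add(Mul(Mul(Rational(1, 3), I, Pow(30, Rational(1, 2))), Rational(1, 392)), Mul(-89, Pow(19, -1))) = Add(Mul(Rational(1, 1176), I, Pow(30, Rational(1, 2))), Mul(-89, Rational(1, 19))) = Add(Mul(Rational(1, 1176), I, Pow(30, Rational(1, 2))), Rational(-89, 19)) = Add(Rational(-89, 19), Mul(Rational(1, 1176), I, Pow(30, Rational(1, 2))))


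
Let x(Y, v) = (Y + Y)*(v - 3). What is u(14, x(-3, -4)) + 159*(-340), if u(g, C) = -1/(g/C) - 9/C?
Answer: -756885/14 ≈ -54063.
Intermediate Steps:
x(Y, v) = 2*Y*(-3 + v) (x(Y, v) = (2*Y)*(-3 + v) = 2*Y*(-3 + v))
u(g, C) = -9/C - C/g (u(g, C) = -C/g - 9/C = -9/C - C/g)
u(14, x(-3, -4)) + 159*(-340) = (-9*(-1/(6*(-3 - 4))) - 1*2*(-3)*(-3 - 4)/14) + 159*(-340) = (-9/(2*(-3)*(-7)) - 1*2*(-3)*(-7)*1/14) - 54060 = (-9/42 - 1*42*1/14) - 54060 = (-9*1/42 - 3) - 54060 = (-3/14 - 3) - 54060 = -45/14 - 54060 = -756885/14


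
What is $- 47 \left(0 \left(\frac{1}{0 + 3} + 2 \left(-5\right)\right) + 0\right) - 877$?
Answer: $-877$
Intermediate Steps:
$- 47 \left(0 \left(\frac{1}{0 + 3} + 2 \left(-5\right)\right) + 0\right) - 877 = - 47 \left(0 \left(\frac{1}{3} - 10\right) + 0\right) - 877 = - 47 \left(0 \left(- \frac{29}{3}\right) + 0\right) - 877 = - 47 \left(0 + 0\right) - 877 = \left(-47\right) 0 - 877 = 0 - 877 = -877$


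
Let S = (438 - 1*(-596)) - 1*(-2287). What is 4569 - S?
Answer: 1248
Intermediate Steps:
S = 3321 (S = (438 + 596) + 2287 = 1034 + 2287 = 3321)
4569 - S = 4569 - 1*3321 = 4569 - 3321 = 1248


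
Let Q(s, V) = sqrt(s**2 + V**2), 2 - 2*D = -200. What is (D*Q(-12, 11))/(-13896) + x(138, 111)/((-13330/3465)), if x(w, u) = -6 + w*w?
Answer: -6596667/1333 - 101*sqrt(265)/13896 ≈ -4948.9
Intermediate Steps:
D = 101 (D = 1 - 1/2*(-200) = 1 + 100 = 101)
Q(s, V) = sqrt(V**2 + s**2)
x(w, u) = -6 + w**2
(D*Q(-12, 11))/(-13896) + x(138, 111)/((-13330/3465)) = (101*sqrt(11**2 + (-12)**2))/(-13896) + (-6 + 138**2)/((-13330/3465)) = (101*sqrt(121 + 144))*(-1/13896) + (-6 + 19044)/((-13330*1/3465)) = (101*sqrt(265))*(-1/13896) + 19038/(-2666/693) = -101*sqrt(265)/13896 + 19038*(-693/2666) = -101*sqrt(265)/13896 - 6596667/1333 = -6596667/1333 - 101*sqrt(265)/13896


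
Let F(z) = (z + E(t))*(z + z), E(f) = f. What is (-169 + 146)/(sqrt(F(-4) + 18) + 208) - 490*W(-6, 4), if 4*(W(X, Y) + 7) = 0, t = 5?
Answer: 74178218/21627 + 23*sqrt(10)/43254 ≈ 3429.9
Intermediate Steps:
W(X, Y) = -7 (W(X, Y) = -7 + (1/4)*0 = -7 + 0 = -7)
F(z) = 2*z*(5 + z) (F(z) = (z + 5)*(z + z) = (5 + z)*(2*z) = 2*z*(5 + z))
(-169 + 146)/(sqrt(F(-4) + 18) + 208) - 490*W(-6, 4) = (-169 + 146)/(sqrt(2*(-4)*(5 - 4) + 18) + 208) - 490*(-7) = -23/(sqrt(2*(-4)*1 + 18) + 208) + 3430 = -23/(sqrt(-8 + 18) + 208) + 3430 = -23/(sqrt(10) + 208) + 3430 = -23/(208 + sqrt(10)) + 3430 = 3430 - 23/(208 + sqrt(10))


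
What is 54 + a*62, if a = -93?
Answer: -5712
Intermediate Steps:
54 + a*62 = 54 - 93*62 = 54 - 5766 = -5712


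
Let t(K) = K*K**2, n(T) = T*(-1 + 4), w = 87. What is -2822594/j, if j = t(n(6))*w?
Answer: -1411297/253692 ≈ -5.5630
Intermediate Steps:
n(T) = 3*T (n(T) = T*3 = 3*T)
t(K) = K**3
j = 507384 (j = (3*6)**3*87 = 18**3*87 = 5832*87 = 507384)
-2822594/j = -2822594/507384 = -2822594*1/507384 = -1411297/253692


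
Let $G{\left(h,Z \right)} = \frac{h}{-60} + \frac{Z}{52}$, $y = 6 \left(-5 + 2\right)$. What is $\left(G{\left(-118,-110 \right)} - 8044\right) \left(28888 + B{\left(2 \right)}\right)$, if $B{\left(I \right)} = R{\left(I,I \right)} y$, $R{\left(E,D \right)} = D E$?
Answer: $- \frac{45201036944}{195} \approx -2.318 \cdot 10^{8}$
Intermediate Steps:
$y = -18$ ($y = 6 \left(-3\right) = -18$)
$B{\left(I \right)} = - 18 I^{2}$ ($B{\left(I \right)} = I I \left(-18\right) = I^{2} \left(-18\right) = - 18 I^{2}$)
$G{\left(h,Z \right)} = - \frac{h}{60} + \frac{Z}{52}$ ($G{\left(h,Z \right)} = h \left(- \frac{1}{60}\right) + Z \frac{1}{52} = - \frac{h}{60} + \frac{Z}{52}$)
$\left(G{\left(-118,-110 \right)} - 8044\right) \left(28888 + B{\left(2 \right)}\right) = \left(\left(\left(- \frac{1}{60}\right) \left(-118\right) + \frac{1}{52} \left(-110\right)\right) - 8044\right) \left(28888 - 18 \cdot 2^{2}\right) = \left(\left(\frac{59}{30} - \frac{55}{26}\right) - 8044\right) \left(28888 - 72\right) = \left(- \frac{29}{195} - 8044\right) \left(28888 - 72\right) = \left(- \frac{1568609}{195}\right) 28816 = - \frac{45201036944}{195}$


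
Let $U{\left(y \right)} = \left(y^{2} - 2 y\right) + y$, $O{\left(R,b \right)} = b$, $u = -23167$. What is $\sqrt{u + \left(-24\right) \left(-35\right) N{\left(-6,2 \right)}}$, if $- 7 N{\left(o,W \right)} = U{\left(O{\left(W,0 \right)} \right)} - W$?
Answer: $i \sqrt{22927} \approx 151.42 i$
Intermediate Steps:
$U{\left(y \right)} = y^{2} - y$
$N{\left(o,W \right)} = \frac{W}{7}$ ($N{\left(o,W \right)} = - \frac{0 \left(-1 + 0\right) - W}{7} = - \frac{0 \left(-1\right) - W}{7} = - \frac{0 - W}{7} = - \frac{\left(-1\right) W}{7} = \frac{W}{7}$)
$\sqrt{u + \left(-24\right) \left(-35\right) N{\left(-6,2 \right)}} = \sqrt{-23167 + \left(-24\right) \left(-35\right) \frac{1}{7} \cdot 2} = \sqrt{-23167 + 840 \cdot \frac{2}{7}} = \sqrt{-23167 + 240} = \sqrt{-22927} = i \sqrt{22927}$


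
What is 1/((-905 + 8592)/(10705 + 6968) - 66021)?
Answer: -17673/1166781446 ≈ -1.5147e-5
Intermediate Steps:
1/((-905 + 8592)/(10705 + 6968) - 66021) = 1/(7687/17673 - 66021) = 1/(-1166781446/17673) = -17673/1166781446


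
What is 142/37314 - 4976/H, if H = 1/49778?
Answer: -4621251734425/18657 ≈ -2.4770e+8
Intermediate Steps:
H = 1/49778 ≈ 2.0089e-5
142/37314 - 4976/H = 142/37314 - 4976/1/49778 = 142*(1/37314) - 4976*49778 = 71/18657 - 247695328 = -4621251734425/18657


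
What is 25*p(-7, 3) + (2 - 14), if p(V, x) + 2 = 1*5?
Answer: 63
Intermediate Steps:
p(V, x) = 3 (p(V, x) = -2 + 1*5 = -2 + 5 = 3)
25*p(-7, 3) + (2 - 14) = 25*3 + (2 - 14) = 75 - 12 = 63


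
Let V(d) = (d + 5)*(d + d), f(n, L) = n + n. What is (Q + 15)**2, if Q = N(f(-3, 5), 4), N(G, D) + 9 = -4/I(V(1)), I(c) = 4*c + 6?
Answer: 25600/729 ≈ 35.117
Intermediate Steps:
f(n, L) = 2*n
V(d) = 2*d*(5 + d) (V(d) = (5 + d)*(2*d) = 2*d*(5 + d))
I(c) = 6 + 4*c
N(G, D) = -245/27 (N(G, D) = -9 - 4/(6 + 4*(2*1*(5 + 1))) = -9 - 4/(6 + 4*(2*1*6)) = -9 - 4/(6 + 4*12) = -9 - 4/(6 + 48) = -9 - 4/54 = -9 - 4*1/54 = -9 - 2/27 = -245/27)
Q = -245/27 ≈ -9.0741
(Q + 15)**2 = (-245/27 + 15)**2 = (160/27)**2 = 25600/729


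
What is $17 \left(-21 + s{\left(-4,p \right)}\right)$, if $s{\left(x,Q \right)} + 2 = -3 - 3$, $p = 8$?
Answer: $-493$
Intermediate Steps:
$s{\left(x,Q \right)} = -8$ ($s{\left(x,Q \right)} = -2 - 6 = -8$)
$17 \left(-21 + s{\left(-4,p \right)}\right) = 17 \left(-21 - 8\right) = 17 \left(-29\right) = -493$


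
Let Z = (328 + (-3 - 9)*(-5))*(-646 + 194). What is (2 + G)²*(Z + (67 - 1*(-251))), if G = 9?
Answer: -21182018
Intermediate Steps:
Z = -175376 (Z = (328 - 12*(-5))*(-452) = (328 + 60)*(-452) = 388*(-452) = -175376)
(2 + G)²*(Z + (67 - 1*(-251))) = (2 + 9)²*(-175376 + (67 - 1*(-251))) = 11²*(-175376 + (67 + 251)) = 121*(-175376 + 318) = 121*(-175058) = -21182018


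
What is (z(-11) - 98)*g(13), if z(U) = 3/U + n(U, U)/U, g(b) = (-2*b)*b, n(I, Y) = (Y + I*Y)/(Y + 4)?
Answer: 2520466/77 ≈ 32733.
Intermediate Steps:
n(I, Y) = (Y + I*Y)/(4 + Y)
g(b) = -2*b²
z(U) = 3/U + (1 + U)/(4 + U) (z(U) = 3/U + (U*(1 + U)/(4 + U))/U = 3/U + (1 + U)/(4 + U))
(z(-11) - 98)*g(13) = ((12 + (-11)² + 4*(-11))/((-11)*(4 - 11)) - 98)*(-2*13²) = (-1/11*(12 + 121 - 44)/(-7) - 98)*(-2*169) = (-1/11*(-⅐)*89 - 98)*(-338) = (89/77 - 98)*(-338) = -7457/77*(-338) = 2520466/77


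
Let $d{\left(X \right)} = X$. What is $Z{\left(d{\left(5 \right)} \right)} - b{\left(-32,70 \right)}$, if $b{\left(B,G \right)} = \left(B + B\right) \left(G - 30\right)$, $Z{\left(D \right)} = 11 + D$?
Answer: $2576$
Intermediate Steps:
$b{\left(B,G \right)} = 2 B \left(-30 + G\right)$
$Z{\left(d{\left(5 \right)} \right)} - b{\left(-32,70 \right)} = \left(11 + 5\right) - 2 \left(-32\right) \left(-30 + 70\right) = 16 - 2 \left(-32\right) 40 = 16 - -2560 = 16 + 2560 = 2576$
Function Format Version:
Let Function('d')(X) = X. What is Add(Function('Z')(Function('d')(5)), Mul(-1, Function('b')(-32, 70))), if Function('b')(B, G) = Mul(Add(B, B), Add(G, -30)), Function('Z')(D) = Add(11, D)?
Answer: 2576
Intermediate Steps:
Function('b')(B, G) = Mul(2, B, Add(-30, G)) (Function('b')(B, G) = Mul(Mul(2, B), Add(-30, G)) = Mul(2, B, Add(-30, G)))
Add(Function('Z')(Function('d')(5)), Mul(-1, Function('b')(-32, 70))) = Add(Add(11, 5), Mul(-1, Mul(2, -32, Add(-30, 70)))) = Add(16, Mul(-1, Mul(2, -32, 40))) = Add(16, Mul(-1, -2560)) = Add(16, 2560) = 2576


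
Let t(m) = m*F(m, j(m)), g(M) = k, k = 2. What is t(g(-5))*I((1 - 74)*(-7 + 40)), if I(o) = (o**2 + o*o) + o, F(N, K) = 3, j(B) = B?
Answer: 69624918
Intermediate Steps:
g(M) = 2
I(o) = o + 2*o**2 (I(o) = (o**2 + o**2) + o = 2*o**2 + o = o + 2*o**2)
t(m) = 3*m (t(m) = m*3 = 3*m)
t(g(-5))*I((1 - 74)*(-7 + 40)) = (3*2)*(((1 - 74)*(-7 + 40))*(1 + 2*((1 - 74)*(-7 + 40)))) = 6*((-73*33)*(1 + 2*(-73*33))) = 6*(-2409*(1 + 2*(-2409))) = 6*(-2409*(1 - 4818)) = 6*(-2409*(-4817)) = 6*11604153 = 69624918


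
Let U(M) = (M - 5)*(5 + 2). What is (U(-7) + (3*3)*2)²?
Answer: 4356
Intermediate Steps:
U(M) = -35 + 7*M (U(M) = (-5 + M)*7 = -35 + 7*M)
(U(-7) + (3*3)*2)² = ((-35 + 7*(-7)) + (3*3)*2)² = ((-35 - 49) + 9*2)² = (-84 + 18)² = (-66)² = 4356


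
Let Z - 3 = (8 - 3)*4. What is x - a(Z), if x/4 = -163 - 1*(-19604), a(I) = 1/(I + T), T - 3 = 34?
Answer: 4665839/60 ≈ 77764.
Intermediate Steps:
T = 37 (T = 3 + 34 = 37)
Z = 23 (Z = 3 + (8 - 3)*4 = 3 + 5*4 = 3 + 20 = 23)
a(I) = 1/(37 + I) (a(I) = 1/(I + 37) = 1/(37 + I))
x = 77764 (x = 4*(-163 - 1*(-19604)) = 4*(-163 + 19604) = 4*19441 = 77764)
x - a(Z) = 77764 - 1/(37 + 23) = 77764 - 1/60 = 4665839/60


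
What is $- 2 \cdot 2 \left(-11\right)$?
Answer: $44$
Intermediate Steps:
$- 2 \cdot 2 \left(-11\right) = \left(-2\right) \left(-22\right) = 44$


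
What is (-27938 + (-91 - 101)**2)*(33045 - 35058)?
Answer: -17968038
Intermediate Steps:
(-27938 + (-91 - 101)**2)*(33045 - 35058) = (-27938 + (-192)**2)*(-2013) = (-27938 + 36864)*(-2013) = 8926*(-2013) = -17968038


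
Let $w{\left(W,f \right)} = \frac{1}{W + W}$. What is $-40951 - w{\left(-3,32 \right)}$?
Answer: $- \frac{245705}{6} \approx -40951.0$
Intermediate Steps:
$w{\left(W,f \right)} = \frac{1}{2 W}$
$-40951 - w{\left(-3,32 \right)} = -40951 - \frac{1}{2 \left(-3\right)} = -40951 - \frac{1}{2} \left(- \frac{1}{3}\right) = -40951 - - \frac{1}{6} = -40951 + \frac{1}{6} = - \frac{245705}{6}$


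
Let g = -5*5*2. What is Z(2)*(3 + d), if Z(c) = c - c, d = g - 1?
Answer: 0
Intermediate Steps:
g = -50 (g = -25*2 = -50)
d = -51 (d = -50 - 1 = -51)
Z(c) = 0
Z(2)*(3 + d) = 0*(3 - 51) = 0*(-48) = 0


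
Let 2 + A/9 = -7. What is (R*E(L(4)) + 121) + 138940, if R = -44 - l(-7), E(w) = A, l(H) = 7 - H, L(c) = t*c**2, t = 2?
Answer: 143759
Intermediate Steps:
L(c) = 2*c**2
A = -81 (A = -18 + 9*(-7) = -18 - 63 = -81)
E(w) = -81
R = -58 (R = -44 - (7 - 1*(-7)) = -44 - (7 + 7) = -44 - 1*14 = -44 - 14 = -58)
(R*E(L(4)) + 121) + 138940 = (-58*(-81) + 121) + 138940 = (4698 + 121) + 138940 = 4819 + 138940 = 143759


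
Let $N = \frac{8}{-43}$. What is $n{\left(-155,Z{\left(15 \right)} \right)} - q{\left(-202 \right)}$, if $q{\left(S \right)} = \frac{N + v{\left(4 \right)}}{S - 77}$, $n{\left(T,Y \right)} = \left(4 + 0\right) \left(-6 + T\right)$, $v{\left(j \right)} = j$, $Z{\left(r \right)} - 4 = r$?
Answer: $- \frac{7725904}{11997} \approx -643.99$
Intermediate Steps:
$Z{\left(r \right)} = 4 + r$
$N = - \frac{8}{43}$ ($N = 8 \left(- \frac{1}{43}\right) = - \frac{8}{43} \approx -0.18605$)
$n{\left(T,Y \right)} = -24 + 4 T$ ($n{\left(T,Y \right)} = 4 \left(-6 + T\right) = -24 + 4 T$)
$q{\left(S \right)} = \frac{164}{43 \left(-77 + S\right)}$ ($q{\left(S \right)} = \frac{- \frac{8}{43} + 4}{S - 77} = \frac{164}{43 \left(-77 + S\right)}$)
$n{\left(-155,Z{\left(15 \right)} \right)} - q{\left(-202 \right)} = \left(-24 + 4 \left(-155\right)\right) - \frac{164}{43 \left(-77 - 202\right)} = \left(-24 - 620\right) - \frac{164}{43 \left(-279\right)} = -644 - \frac{164}{43} \left(- \frac{1}{279}\right) = -644 - - \frac{164}{11997} = -644 + \frac{164}{11997} = - \frac{7725904}{11997}$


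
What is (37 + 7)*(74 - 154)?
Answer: -3520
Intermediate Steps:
(37 + 7)*(74 - 154) = 44*(-80) = -3520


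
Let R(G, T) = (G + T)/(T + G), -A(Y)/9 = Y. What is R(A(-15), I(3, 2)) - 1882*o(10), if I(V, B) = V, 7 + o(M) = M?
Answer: -5645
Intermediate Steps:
A(Y) = -9*Y
o(M) = -7 + M
R(G, T) = 1 (R(G, T) = (G + T)/(G + T) = 1)
R(A(-15), I(3, 2)) - 1882*o(10) = 1 - 1882*(-7 + 10) = 1 - 1882*3 = 1 - 1*5646 = 1 - 5646 = -5645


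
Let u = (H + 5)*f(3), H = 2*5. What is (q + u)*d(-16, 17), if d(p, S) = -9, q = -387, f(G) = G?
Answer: 3078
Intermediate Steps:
H = 10
u = 45 (u = (10 + 5)*3 = 15*3 = 45)
(q + u)*d(-16, 17) = (-387 + 45)*(-9) = -342*(-9) = 3078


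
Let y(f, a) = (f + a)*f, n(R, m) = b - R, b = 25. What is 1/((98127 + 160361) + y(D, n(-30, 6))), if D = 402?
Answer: 1/442202 ≈ 2.2614e-6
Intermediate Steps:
n(R, m) = 25 - R
y(f, a) = f*(a + f) (y(f, a) = (a + f)*f = f*(a + f))
1/((98127 + 160361) + y(D, n(-30, 6))) = 1/((98127 + 160361) + 402*((25 - 1*(-30)) + 402)) = 1/(258488 + 402*((25 + 30) + 402)) = 1/(258488 + 402*(55 + 402)) = 1/(258488 + 402*457) = 1/(258488 + 183714) = 1/442202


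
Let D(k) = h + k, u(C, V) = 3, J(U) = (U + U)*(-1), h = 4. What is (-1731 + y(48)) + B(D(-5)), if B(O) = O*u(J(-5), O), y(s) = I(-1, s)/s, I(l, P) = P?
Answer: -1733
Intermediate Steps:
J(U) = -2*U (J(U) = (2*U)*(-1) = -2*U)
D(k) = 4 + k
y(s) = 1 (y(s) = s/s = 1)
B(O) = 3*O (B(O) = O*3 = 3*O)
(-1731 + y(48)) + B(D(-5)) = (-1731 + 1) + 3*(4 - 5) = -1730 + 3*(-1) = -1730 - 3 = -1733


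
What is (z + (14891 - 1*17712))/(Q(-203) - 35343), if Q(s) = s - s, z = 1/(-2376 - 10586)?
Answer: 1354289/16967258 ≈ 0.079818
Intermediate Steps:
z = -1/12962 (z = 1/(-12962) = -1/12962 ≈ -7.7149e-5)
Q(s) = 0
(z + (14891 - 1*17712))/(Q(-203) - 35343) = (-1/12962 + (14891 - 1*17712))/(0 - 35343) = (-1/12962 + (14891 - 17712))/(-35343) = (-1/12962 - 2821)*(-1/35343) = -36565803/12962*(-1/35343) = 1354289/16967258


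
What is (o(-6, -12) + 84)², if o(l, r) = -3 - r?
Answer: 8649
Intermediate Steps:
(o(-6, -12) + 84)² = ((-3 - 1*(-12)) + 84)² = ((-3 + 12) + 84)² = (9 + 84)² = 93² = 8649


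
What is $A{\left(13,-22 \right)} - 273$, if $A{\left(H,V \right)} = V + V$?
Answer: $-317$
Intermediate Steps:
$A{\left(H,V \right)} = 2 V$
$A{\left(13,-22 \right)} - 273 = 2 \left(-22\right) - 273 = -44 - 273 = -317$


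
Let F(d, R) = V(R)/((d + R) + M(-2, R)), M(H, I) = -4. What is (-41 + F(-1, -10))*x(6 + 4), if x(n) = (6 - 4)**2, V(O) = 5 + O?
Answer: -488/3 ≈ -162.67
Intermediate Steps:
x(n) = 4 (x(n) = 2**2 = 4)
F(d, R) = (5 + R)/(-4 + R + d) (F(d, R) = (5 + R)/((d + R) - 4) = (5 + R)/((R + d) - 4) = (5 + R)/(-4 + R + d))
(-41 + F(-1, -10))*x(6 + 4) = (-41 + (5 - 10)/(-4 - 10 - 1))*4 = (-41 - 5/(-15))*4 = (-41 - 1/15*(-5))*4 = (-41 + 1/3)*4 = -122/3*4 = -488/3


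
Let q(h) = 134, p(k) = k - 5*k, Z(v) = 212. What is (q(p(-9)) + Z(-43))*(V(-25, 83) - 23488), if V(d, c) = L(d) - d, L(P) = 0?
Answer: -8118198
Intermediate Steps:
p(k) = -4*k
V(d, c) = -d (V(d, c) = 0 - d = -d)
(q(p(-9)) + Z(-43))*(V(-25, 83) - 23488) = (134 + 212)*(-1*(-25) - 23488) = 346*(25 - 23488) = 346*(-23463) = -8118198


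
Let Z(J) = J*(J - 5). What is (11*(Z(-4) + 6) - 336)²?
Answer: 15876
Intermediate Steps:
Z(J) = J*(-5 + J)
(11*(Z(-4) + 6) - 336)² = (11*(-4*(-5 - 4) + 6) - 336)² = (11*(-4*(-9) + 6) - 336)² = (11*(36 + 6) - 336)² = (11*42 - 336)² = (462 - 336)² = 126² = 15876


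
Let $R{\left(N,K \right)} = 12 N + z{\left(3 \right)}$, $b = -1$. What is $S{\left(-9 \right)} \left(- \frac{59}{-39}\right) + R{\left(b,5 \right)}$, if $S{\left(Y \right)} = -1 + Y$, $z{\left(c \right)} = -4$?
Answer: $- \frac{1214}{39} \approx -31.128$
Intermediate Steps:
$R{\left(N,K \right)} = -4 + 12 N$ ($R{\left(N,K \right)} = 12 N - 4 = -4 + 12 N$)
$S{\left(-9 \right)} \left(- \frac{59}{-39}\right) + R{\left(b,5 \right)} = \left(-1 - 9\right) \left(- \frac{59}{-39}\right) + \left(-4 + 12 \left(-1\right)\right) = - 10 \left(\left(-59\right) \left(- \frac{1}{39}\right)\right) - 16 = \left(-10\right) \frac{59}{39} - 16 = - \frac{590}{39} - 16 = - \frac{1214}{39}$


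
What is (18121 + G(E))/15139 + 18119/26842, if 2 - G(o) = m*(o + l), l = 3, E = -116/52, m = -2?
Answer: 9890431231/5282693494 ≈ 1.8722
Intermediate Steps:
E = -29/13 (E = -116*1/52 = -29/13 ≈ -2.2308)
G(o) = 8 + 2*o (G(o) = 2 - (-2)*(o + 3) = 2 - (-2)*(3 + o) = 2 - (-6 - 2*o) = 2 + (6 + 2*o) = 8 + 2*o)
(18121 + G(E))/15139 + 18119/26842 = (18121 + (8 + 2*(-29/13)))/15139 + 18119/26842 = (18121 + (8 - 58/13))*(1/15139) + 18119*(1/26842) = (18121 + 46/13)*(1/15139) + 18119/26842 = (235619/13)*(1/15139) + 18119/26842 = 235619/196807 + 18119/26842 = 9890431231/5282693494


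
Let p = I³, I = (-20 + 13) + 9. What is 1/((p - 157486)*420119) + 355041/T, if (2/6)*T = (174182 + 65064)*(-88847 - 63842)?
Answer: -279636245098841/86315068299150913061 ≈ -3.2397e-6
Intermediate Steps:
I = 2 (I = -7 + 9 = 2)
p = 8 (p = 2³ = 8)
T = -109590697482 (T = 3*((174182 + 65064)*(-88847 - 63842)) = 3*(239246*(-152689)) = 3*(-36530232494) = -109590697482)
1/((p - 157486)*420119) + 355041/T = 1/((8 - 157486)*420119) + 355041/(-109590697482) = (1/420119)/(-157478) + 355041*(-1/109590697482) = -1/157478*1/420119 - 118347/36530232494 = -1/66159499882 - 118347/36530232494 = -279636245098841/86315068299150913061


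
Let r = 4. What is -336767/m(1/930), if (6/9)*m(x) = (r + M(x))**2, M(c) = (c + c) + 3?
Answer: -24272481525/5300768 ≈ -4579.0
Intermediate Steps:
M(c) = 3 + 2*c (M(c) = 2*c + 3 = 3 + 2*c)
m(x) = 3*(7 + 2*x)**2/2 (m(x) = 3*(4 + (3 + 2*x))**2/2 = 3*(7 + 2*x)**2/2)
-336767/m(1/930) = -336767*2/(3*(7 + 2/930)**2) = -336767*2/(3*(7 + 2*(1/930))**2) = -336767*2/(3*(7 + 1/465)**2) = -336767/(3*(3256/465)**2/2) = -336767/((3/2)*(10601536/216225)) = -336767/5300768/72075 = -336767*72075/5300768 = -24272481525/5300768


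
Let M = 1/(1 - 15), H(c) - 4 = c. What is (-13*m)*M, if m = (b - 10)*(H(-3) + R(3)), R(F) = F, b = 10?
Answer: 0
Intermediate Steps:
H(c) = 4 + c
m = 0 (m = (10 - 10)*((4 - 3) + 3) = 0*(1 + 3) = 0*4 = 0)
M = -1/14 (M = 1/(-14) = -1/14 ≈ -0.071429)
(-13*m)*M = -13*0*(-1/14) = 0*(-1/14) = 0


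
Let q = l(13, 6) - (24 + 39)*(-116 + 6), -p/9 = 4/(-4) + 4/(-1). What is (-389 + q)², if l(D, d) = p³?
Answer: 9538647556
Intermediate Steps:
p = 45 (p = -9*(4/(-4) + 4/(-1)) = -9*(4*(-¼) + 4*(-1)) = -9*(-1 - 4) = -9*(-5) = 45)
l(D, d) = 91125 (l(D, d) = 45³ = 91125)
q = 98055 (q = 91125 - (24 + 39)*(-116 + 6) = 91125 - 63*(-110) = 91125 - 1*(-6930) = 91125 + 6930 = 98055)
(-389 + q)² = (-389 + 98055)² = 97666² = 9538647556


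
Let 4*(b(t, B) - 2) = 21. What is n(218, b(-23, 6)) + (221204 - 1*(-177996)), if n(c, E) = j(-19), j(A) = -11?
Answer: 399189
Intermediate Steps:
b(t, B) = 29/4 (b(t, B) = 2 + (1/4)*21 = 2 + 21/4 = 29/4)
n(c, E) = -11
n(218, b(-23, 6)) + (221204 - 1*(-177996)) = -11 + (221204 - 1*(-177996)) = -11 + (221204 + 177996) = -11 + 399200 = 399189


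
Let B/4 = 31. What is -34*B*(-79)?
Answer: 333064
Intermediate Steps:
B = 124 (B = 4*31 = 124)
-34*B*(-79) = -34*124*(-79) = -4216*(-79) = 333064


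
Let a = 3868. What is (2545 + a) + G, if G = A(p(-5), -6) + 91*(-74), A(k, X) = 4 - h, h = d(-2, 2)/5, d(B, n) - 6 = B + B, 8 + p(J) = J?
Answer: -1587/5 ≈ -317.40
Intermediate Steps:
p(J) = -8 + J
d(B, n) = 6 + 2*B (d(B, n) = 6 + (B + B) = 6 + 2*B)
h = ⅖ (h = (6 + 2*(-2))/5 = (6 - 4)*(⅕) = 2*(⅕) = ⅖ ≈ 0.40000)
A(k, X) = 18/5 (A(k, X) = 4 - 1*⅖ = 4 - ⅖ = 18/5)
G = -33652/5 (G = 18/5 + 91*(-74) = 18/5 - 6734 = -33652/5 ≈ -6730.4)
(2545 + a) + G = (2545 + 3868) - 33652/5 = 6413 - 33652/5 = -1587/5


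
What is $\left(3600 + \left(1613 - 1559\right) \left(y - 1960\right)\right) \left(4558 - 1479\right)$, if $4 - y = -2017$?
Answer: $21226626$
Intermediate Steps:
$y = 2021$ ($y = 4 - -2017 = 4 + 2017 = 2021$)
$\left(3600 + \left(1613 - 1559\right) \left(y - 1960\right)\right) \left(4558 - 1479\right) = \left(3600 + \left(1613 - 1559\right) \left(2021 - 1960\right)\right) \left(4558 - 1479\right) = \left(3600 + 54 \cdot 61\right) 3079 = \left(3600 + 3294\right) 3079 = 6894 \cdot 3079 = 21226626$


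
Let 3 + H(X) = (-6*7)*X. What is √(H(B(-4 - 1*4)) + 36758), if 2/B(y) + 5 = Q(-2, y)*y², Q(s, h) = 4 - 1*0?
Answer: √2315580671/251 ≈ 191.72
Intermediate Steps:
Q(s, h) = 4 (Q(s, h) = 4 + 0 = 4)
B(y) = 2/(-5 + 4*y²)
H(X) = -3 - 42*X (H(X) = -3 + (-6*7)*X = -3 - 42*X)
√(H(B(-4 - 1*4)) + 36758) = √((-3 - 84/(-5 + 4*(-4 - 1*4)²)) + 36758) = √((-3 - 84/(-5 + 4*(-4 - 4)²)) + 36758) = √((-3 - 84/(-5 + 4*(-8)²)) + 36758) = √((-3 - 84/(-5 + 4*64)) + 36758) = √((-3 - 84/(-5 + 256)) + 36758) = √((-3 - 84/251) + 36758) = √(-837/251 + 36758) = √(9225421/251) = √2315580671/251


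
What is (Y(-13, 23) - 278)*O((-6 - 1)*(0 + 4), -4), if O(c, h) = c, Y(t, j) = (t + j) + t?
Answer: 7868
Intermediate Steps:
Y(t, j) = j + 2*t (Y(t, j) = (j + t) + t = j + 2*t)
(Y(-13, 23) - 278)*O((-6 - 1)*(0 + 4), -4) = ((23 + 2*(-13)) - 278)*((-6 - 1)*(0 + 4)) = ((23 - 26) - 278)*(-7*4) = (-3 - 278)*(-28) = -281*(-28) = 7868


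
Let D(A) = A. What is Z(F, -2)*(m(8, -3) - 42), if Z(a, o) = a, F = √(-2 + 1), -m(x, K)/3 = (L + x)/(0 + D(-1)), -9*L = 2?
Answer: -56*I/3 ≈ -18.667*I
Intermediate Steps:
L = -2/9 (L = -⅑*2 = -2/9 ≈ -0.22222)
m(x, K) = -⅔ + 3*x (m(x, K) = -3*(-2/9 + x)/(0 - 1) = -3*(-2/9 + x)/(-1) = -3*(-2/9 + x)*(-1) = -3*(2/9 - x) = -⅔ + 3*x)
F = I (F = √(-1) = I ≈ 1.0*I)
Z(F, -2)*(m(8, -3) - 42) = I*((-⅔ + 3*8) - 42) = I*((-⅔ + 24) - 42) = I*(70/3 - 42) = I*(-56/3) = -56*I/3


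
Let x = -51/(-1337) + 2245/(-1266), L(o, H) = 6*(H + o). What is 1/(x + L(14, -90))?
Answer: -1692642/774781751 ≈ -0.0021847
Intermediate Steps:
L(o, H) = 6*H + 6*o
x = -2936999/1692642 (x = -51*(-1/1337) + 2245*(-1/1266) = 51/1337 - 2245/1266 = -2936999/1692642 ≈ -1.7352)
1/(x + L(14, -90)) = 1/(-2936999/1692642 + (6*(-90) + 6*14)) = 1/(-2936999/1692642 + (-540 + 84)) = 1/(-2936999/1692642 - 456) = 1/(-774781751/1692642) = -1692642/774781751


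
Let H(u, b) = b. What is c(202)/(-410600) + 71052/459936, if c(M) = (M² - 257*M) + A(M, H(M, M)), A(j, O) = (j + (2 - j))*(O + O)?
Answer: 353252207/1967184600 ≈ 0.17957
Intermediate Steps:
A(j, O) = 4*O (A(j, O) = 2*(2*O) = 4*O)
c(M) = M² - 253*M (c(M) = (M² - 257*M) + 4*M = M² - 253*M)
c(202)/(-410600) + 71052/459936 = (202*(-253 + 202))/(-410600) + 71052/459936 = (202*(-51))*(-1/410600) + 71052*(1/459936) = -10302*(-1/410600) + 5921/38328 = 5151/205300 + 5921/38328 = 353252207/1967184600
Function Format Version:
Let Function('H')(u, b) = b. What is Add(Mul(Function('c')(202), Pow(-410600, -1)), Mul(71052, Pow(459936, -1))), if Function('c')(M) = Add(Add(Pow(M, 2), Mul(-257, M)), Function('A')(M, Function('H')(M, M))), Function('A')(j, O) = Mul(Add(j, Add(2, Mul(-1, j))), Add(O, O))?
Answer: Rational(353252207, 1967184600) ≈ 0.17957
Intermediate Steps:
Function('A')(j, O) = Mul(4, O) (Function('A')(j, O) = Mul(2, Mul(2, O)) = Mul(4, O))
Function('c')(M) = Add(Pow(M, 2), Mul(-253, M)) (Function('c')(M) = Add(Add(Pow(M, 2), Mul(-257, M)), Mul(4, M)) = Add(Pow(M, 2), Mul(-253, M)))
Add(Mul(Function('c')(202), Pow(-410600, -1)), Mul(71052, Pow(459936, -1))) = Add(Mul(Mul(202, Add(-253, 202)), Pow(-410600, -1)), Mul(71052, Pow(459936, -1))) = Add(Mul(Mul(202, -51), Rational(-1, 410600)), Mul(71052, Rational(1, 459936))) = Add(Mul(-10302, Rational(-1, 410600)), Rational(5921, 38328)) = Add(Rational(5151, 205300), Rational(5921, 38328)) = Rational(353252207, 1967184600)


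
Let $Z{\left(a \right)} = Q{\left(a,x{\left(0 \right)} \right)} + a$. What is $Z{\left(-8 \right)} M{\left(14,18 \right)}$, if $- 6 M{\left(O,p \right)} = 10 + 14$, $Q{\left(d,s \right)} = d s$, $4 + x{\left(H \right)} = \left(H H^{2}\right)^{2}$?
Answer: $-96$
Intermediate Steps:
$x{\left(H \right)} = -4 + H^{6}$ ($x{\left(H \right)} = -4 + \left(H H^{2}\right)^{2} = -4 + \left(H^{3}\right)^{2} = -4 + H^{6}$)
$M{\left(O,p \right)} = -4$ ($M{\left(O,p \right)} = - \frac{10 + 14}{6} = \left(- \frac{1}{6}\right) 24 = -4$)
$Z{\left(a \right)} = - 3 a$ ($Z{\left(a \right)} = a \left(-4 + 0^{6}\right) + a = a \left(-4 + 0\right) + a = a \left(-4\right) + a = - 4 a + a = - 3 a$)
$Z{\left(-8 \right)} M{\left(14,18 \right)} = \left(-3\right) \left(-8\right) \left(-4\right) = 24 \left(-4\right) = -96$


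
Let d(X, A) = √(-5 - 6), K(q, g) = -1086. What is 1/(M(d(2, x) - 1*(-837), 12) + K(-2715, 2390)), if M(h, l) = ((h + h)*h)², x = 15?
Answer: -I/(-1963002744226*I + 9381872736*√11) ≈ 5.093e-13 - 8.073e-15*I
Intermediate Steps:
d(X, A) = I*√11 (d(X, A) = √(-11) = I*√11)
M(h, l) = 4*h⁴ (M(h, l) = ((2*h)*h)² = (2*h²)² = 4*h⁴)
1/(M(d(2, x) - 1*(-837), 12) + K(-2715, 2390)) = 1/(4*(I*√11 - 1*(-837))⁴ - 1086) = 1/(4*(I*√11 + 837)⁴ - 1086) = 1/(4*(837 + I*√11)⁴ - 1086) = 1/(-1086 + 4*(837 + I*√11)⁴)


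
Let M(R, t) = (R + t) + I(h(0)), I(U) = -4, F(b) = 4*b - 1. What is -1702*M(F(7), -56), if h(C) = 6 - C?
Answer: 56166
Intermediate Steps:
F(b) = -1 + 4*b
M(R, t) = -4 + R + t (M(R, t) = (R + t) - 4 = -4 + R + t)
-1702*M(F(7), -56) = -1702*(-4 + (-1 + 4*7) - 56) = -1702*(-4 + (-1 + 28) - 56) = -1702*(-4 + 27 - 56) = -1702*(-33) = 56166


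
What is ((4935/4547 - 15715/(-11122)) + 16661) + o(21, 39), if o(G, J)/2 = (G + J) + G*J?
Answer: 931607111721/50571734 ≈ 18422.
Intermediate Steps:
o(G, J) = 2*G + 2*J + 2*G*J (o(G, J) = 2*((G + J) + G*J) = 2*(G + J + G*J) = 2*G + 2*J + 2*G*J)
((4935/4547 - 15715/(-11122)) + 16661) + o(21, 39) = ((4935/4547 - 15715/(-11122)) + 16661) + (2*21 + 2*39 + 2*21*39) = ((4935*(1/4547) - 15715*(-1/11122)) + 16661) + (42 + 78 + 1638) = ((4935/4547 + 15715/11122) + 16661) + 1758 = (126343175/50571734 + 16661) + 1758 = 842702003349/50571734 + 1758 = 931607111721/50571734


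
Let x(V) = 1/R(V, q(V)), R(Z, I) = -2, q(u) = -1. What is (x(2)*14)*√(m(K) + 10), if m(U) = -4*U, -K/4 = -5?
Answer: -7*I*√70 ≈ -58.566*I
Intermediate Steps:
K = 20 (K = -4*(-5) = 20)
x(V) = -½ (x(V) = 1/(-2) = -½)
(x(2)*14)*√(m(K) + 10) = (-½*14)*√(-4*20 + 10) = -7*√(-80 + 10) = -7*I*√70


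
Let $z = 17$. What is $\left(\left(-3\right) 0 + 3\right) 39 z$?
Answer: $1989$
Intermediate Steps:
$\left(\left(-3\right) 0 + 3\right) 39 z = \left(\left(-3\right) 0 + 3\right) 39 \cdot 17 = \left(0 + 3\right) 39 \cdot 17 = 3 \cdot 39 \cdot 17 = 117 \cdot 17 = 1989$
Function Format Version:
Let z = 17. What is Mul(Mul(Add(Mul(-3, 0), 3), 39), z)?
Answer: 1989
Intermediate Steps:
Mul(Mul(Add(Mul(-3, 0), 3), 39), z) = Mul(Mul(Add(Mul(-3, 0), 3), 39), 17) = Mul(Mul(Add(0, 3), 39), 17) = Mul(Mul(3, 39), 17) = Mul(117, 17) = 1989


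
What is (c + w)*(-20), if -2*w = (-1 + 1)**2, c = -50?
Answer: 1000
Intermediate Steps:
w = 0 (w = -(-1 + 1)**2/2 = -1/2*0**2 = -1/2*0 = 0)
(c + w)*(-20) = (-50 + 0)*(-20) = -50*(-20) = 1000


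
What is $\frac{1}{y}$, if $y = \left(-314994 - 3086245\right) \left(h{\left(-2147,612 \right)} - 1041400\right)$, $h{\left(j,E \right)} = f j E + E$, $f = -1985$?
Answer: $- \frac{1}{8867634650034728} \approx -1.1277 \cdot 10^{-16}$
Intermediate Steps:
$h{\left(j,E \right)} = E - 1985 E j$ ($h{\left(j,E \right)} = - 1985 j E + E = - 1985 E j + E = E - 1985 E j$)
$y = -8867634650034728$ ($y = \left(-314994 - 3086245\right) \left(612 \left(1 - -4261795\right) - 1041400\right) = - 3401239 \left(612 \left(1 + 4261795\right) - 1041400\right) = - 3401239 \left(612 \cdot 4261796 - 1041400\right) = - 3401239 \left(2608219152 - 1041400\right) = \left(-3401239\right) 2607177752 = -8867634650034728$)
$\frac{1}{y} = \frac{1}{-8867634650034728} = - \frac{1}{8867634650034728}$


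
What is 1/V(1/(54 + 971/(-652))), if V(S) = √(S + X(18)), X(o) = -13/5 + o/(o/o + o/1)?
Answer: -I*√17281487121535/5313269 ≈ -0.7824*I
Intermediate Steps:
X(o) = -13/5 + o/(1 + o) (X(o) = -13*⅕ + o/(1 + o*1) = -13/5 + o/(1 + o))
V(S) = √(-157/95 + S) (V(S) = √(S + (-13 - 8*18)/(5*(1 + 18))) = √(S + (⅕)*(-13 - 144)/19) = √(S + (⅕)*(1/19)*(-157)) = √(S - 157/95) = √(-157/95 + S))
1/V(1/(54 + 971/(-652))) = 1/(√(-14915 + 9025/(54 + 971/(-652)))/95) = 1/(√(-14915 + 9025/(54 + 971*(-1/652)))/95) = 1/(√(-14915 + 9025/(54 - 971/652))/95) = 1/(√(-14915 + 9025/(34237/652))/95) = 1/(√(-14915 + 9025*(652/34237))/95) = 1/(√(-14915 + 5884300/34237)/95) = 1/(√(-504760555/34237)/95) = 1/((I*√17281487121535/34237)/95) = 1/(I*√17281487121535/3252515) = -I*√17281487121535/5313269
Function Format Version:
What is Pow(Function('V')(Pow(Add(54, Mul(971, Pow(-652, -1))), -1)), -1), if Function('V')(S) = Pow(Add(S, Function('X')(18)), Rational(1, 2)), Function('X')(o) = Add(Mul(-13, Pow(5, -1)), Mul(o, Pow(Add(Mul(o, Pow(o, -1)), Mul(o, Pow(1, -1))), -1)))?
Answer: Mul(Rational(-1, 5313269), I, Pow(17281487121535, Rational(1, 2))) ≈ Mul(-0.78240, I)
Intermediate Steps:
Function('X')(o) = Add(Rational(-13, 5), Mul(o, Pow(Add(1, o), -1))) (Function('X')(o) = Add(Mul(-13, Rational(1, 5)), Mul(o, Pow(Add(1, Mul(o, 1)), -1))) = Add(Rational(-13, 5), Mul(o, Pow(Add(1, o), -1))))
Function('V')(S) = Pow(Add(Rational(-157, 95), S), Rational(1, 2)) (Function('V')(S) = Pow(Add(S, Mul(Rational(1, 5), Pow(Add(1, 18), -1), Add(-13, Mul(-8, 18)))), Rational(1, 2)) = Pow(Add(S, Mul(Rational(1, 5), Pow(19, -1), Add(-13, -144))), Rational(1, 2)) = Pow(Add(S, Mul(Rational(1, 5), Rational(1, 19), -157)), Rational(1, 2)) = Pow(Add(S, Rational(-157, 95)), Rational(1, 2)) = Pow(Add(Rational(-157, 95), S), Rational(1, 2)))
Pow(Function('V')(Pow(Add(54, Mul(971, Pow(-652, -1))), -1)), -1) = Pow(Mul(Rational(1, 95), Pow(Add(-14915, Mul(9025, Pow(Add(54, Mul(971, Pow(-652, -1))), -1))), Rational(1, 2))), -1) = Pow(Mul(Rational(1, 95), Pow(Add(-14915, Mul(9025, Pow(Add(54, Mul(971, Rational(-1, 652))), -1))), Rational(1, 2))), -1) = Pow(Mul(Rational(1, 95), Pow(Add(-14915, Mul(9025, Pow(Add(54, Rational(-971, 652)), -1))), Rational(1, 2))), -1) = Pow(Mul(Rational(1, 95), Pow(Add(-14915, Mul(9025, Pow(Rational(34237, 652), -1))), Rational(1, 2))), -1) = Pow(Mul(Rational(1, 95), Pow(Add(-14915, Mul(9025, Rational(652, 34237))), Rational(1, 2))), -1) = Pow(Mul(Rational(1, 95), Pow(Add(-14915, Rational(5884300, 34237)), Rational(1, 2))), -1) = Pow(Mul(Rational(1, 95), Pow(Rational(-504760555, 34237), Rational(1, 2))), -1) = Pow(Mul(Rational(1, 95), Mul(Rational(1, 34237), I, Pow(17281487121535, Rational(1, 2)))), -1) = Pow(Mul(Rational(1, 3252515), I, Pow(17281487121535, Rational(1, 2))), -1) = Mul(Rational(-1, 5313269), I, Pow(17281487121535, Rational(1, 2)))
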